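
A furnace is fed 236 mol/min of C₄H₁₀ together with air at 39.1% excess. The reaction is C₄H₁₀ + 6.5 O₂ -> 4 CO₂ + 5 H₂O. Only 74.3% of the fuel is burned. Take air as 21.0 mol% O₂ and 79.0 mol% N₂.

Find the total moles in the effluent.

Stoichiometric O₂ = 6.5 × 236 = 1534 mol/min; O₂ fed = 1534 × 1.391 = 2134 mol/min.
N₂ fed = 2134 × 79/21 = 8027 mol/min.
Fuel reacted = 0.743 × 236 → ξ = 175.3 mol/min.
Outlet (n = n₀ + ν ξ):
  C₄H₁₀: 236 − 1(175.3) = 60.65
  O₂: 2134 − 6.5(175.3) = 994
  N₂: 8027 (inert)
  CO₂: 0 + 4(175.3) = 701.4
  H₂O: 0 + 5(175.3) = 876.7
Total out = 60.65 + 994 + 8027 + 701.4 + 876.7 = 10660 mol/min.

10700 mol/min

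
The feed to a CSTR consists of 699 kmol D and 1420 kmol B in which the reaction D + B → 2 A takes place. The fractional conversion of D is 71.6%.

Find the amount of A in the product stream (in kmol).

1000 kmol

D reacted = 0.716 × 699 = 500.5 kmol; ν_D = −1, so ξ = 500.5/1 = 500.5 kmol.
Outlet amounts (n = n₀ + ν ξ):
  D: 699 − 1(500.5) = 198.5
  B: 1420 − 1(500.5) = 919.5
  A: 0 + 2(500.5) = 1001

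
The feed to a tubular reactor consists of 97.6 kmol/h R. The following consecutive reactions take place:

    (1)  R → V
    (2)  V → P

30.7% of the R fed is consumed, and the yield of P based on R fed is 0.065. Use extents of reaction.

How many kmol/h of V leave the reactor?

23.6 kmol/h

Conversion of R: R consumed = 1ξ₁ = 0.307 × 97.6 → ξ₁ = 29.96 kmol/h.
Yield of P: 1ξ₂ / 97.6 = 0.065 → ξ₂ = 6.344 kmol/h.
Outlet amounts (n = n₀ + Σ ν·ξ):
  R: 97.6 − 1(29.96) = 67.64
  V: 0 + 1(29.96) − 1(6.344) = 23.62
  P: 0 + 1(6.344) = 6.344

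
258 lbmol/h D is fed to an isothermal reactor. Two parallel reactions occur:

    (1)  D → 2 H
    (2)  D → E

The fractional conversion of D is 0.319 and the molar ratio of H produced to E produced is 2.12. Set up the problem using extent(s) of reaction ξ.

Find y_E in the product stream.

Conversion of D: D consumed = 0.319 × 258 = 82.3 lbmol/h = 1ξ₁ + 1ξ₂.
Selectivity: 2ξ₁ / (1ξ₂) = 2.12 → ξ₁ = 1.06 ξ₂.
Substitute: (1·1.06 + 1) ξ₂ = 82.3 → ξ₂ = 39.95 lbmol/h, ξ₁ = 42.35 lbmol/h.
Outlet amounts (n = n₀ + Σ ν·ξ):
  D: 258 − 1(42.35) − 1(39.95) = 175.7
  H: 0 + 2(42.35) = 84.7
  E: 0 + 1(39.95) = 39.95
Total out = 300.3 lbmol/h; y_E = 39.95 / 300.3 = 0.133.

0.133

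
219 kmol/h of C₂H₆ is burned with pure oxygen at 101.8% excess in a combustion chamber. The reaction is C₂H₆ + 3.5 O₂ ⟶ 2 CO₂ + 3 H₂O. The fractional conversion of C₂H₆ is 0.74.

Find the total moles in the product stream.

1850 kmol/h

Stoichiometric O₂ = 3.5 × 219 = 766.5 kmol/h; O₂ fed = 766.5 × 2.018 = 1547 kmol/h.
Fuel reacted = 0.74 × 219 → ξ = 162.1 kmol/h.
Outlet (n = n₀ + ν ξ):
  C₂H₆: 219 − 1(162.1) = 56.94
  O₂: 1547 − 3.5(162.1) = 979.6
  CO₂: 0 + 2(162.1) = 324.1
  H₂O: 0 + 3(162.1) = 486.2
Total out = 56.94 + 979.6 + 324.1 + 486.2 = 1847 kmol/h.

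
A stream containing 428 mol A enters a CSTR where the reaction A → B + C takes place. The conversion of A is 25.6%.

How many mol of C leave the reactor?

110 mol

A reacted = 0.256 × 428 = 109.6 mol; ν_A = −1, so ξ = 109.6/1 = 109.6 mol.
Outlet amounts (n = n₀ + ν ξ):
  A: 428 − 1(109.6) = 318.4
  B: 0 + 1(109.6) = 109.6
  C: 0 + 1(109.6) = 109.6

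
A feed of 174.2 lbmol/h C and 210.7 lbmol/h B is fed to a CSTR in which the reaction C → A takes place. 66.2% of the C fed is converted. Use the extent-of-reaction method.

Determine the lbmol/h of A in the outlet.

C reacted = 0.662 × 174.2 = 115.3 lbmol/h; ν_C = −1, so ξ = 115.3/1 = 115.3 lbmol/h.
Outlet amounts (n = n₀ + ν ξ):
  C: 174.2 − 1(115.3) = 58.88
  A: 0 + 1(115.3) = 115.3
  B: 210.7 (inert)

115 lbmol/h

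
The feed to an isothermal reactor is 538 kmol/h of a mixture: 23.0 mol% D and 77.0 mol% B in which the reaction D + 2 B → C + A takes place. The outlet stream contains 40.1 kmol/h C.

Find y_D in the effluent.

For C: n = n₀ + 1ξ → 40.1 = 0 + 1ξ, giving ξ = 40.1 kmol/h.
Outlet amounts (n = n₀ + ν ξ):
  D: 123.7 − 1(40.1) = 83.64
  B: 414.3 − 2(40.1) = 334.1
  C: 0 + 1(40.1) = 40.1
  A: 0 + 1(40.1) = 40.1
Total out = 497.9 kmol/h; y_D = 83.64 / 497.9 = 0.168.

0.168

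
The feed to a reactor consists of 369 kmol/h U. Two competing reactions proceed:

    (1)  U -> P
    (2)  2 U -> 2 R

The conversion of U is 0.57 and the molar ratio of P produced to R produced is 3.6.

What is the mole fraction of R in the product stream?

0.124

Conversion of U: U consumed = 0.57 × 369 = 210.3 kmol/h = 1ξ₁ + 2ξ₂.
Selectivity: 1ξ₁ / (2ξ₂) = 3.6 → ξ₁ = 7.2 ξ₂.
Substitute: (1·7.2 + 2) ξ₂ = 210.3 → ξ₂ = 22.86 kmol/h, ξ₁ = 164.6 kmol/h.
Outlet amounts (n = n₀ + Σ ν·ξ):
  U: 369 − 1(164.6) − 2(22.86) = 158.7
  P: 0 + 1(164.6) = 164.6
  R: 0 + 2(22.86) = 45.72
Total out = 369 kmol/h; y_R = 45.72 / 369 = 0.1239.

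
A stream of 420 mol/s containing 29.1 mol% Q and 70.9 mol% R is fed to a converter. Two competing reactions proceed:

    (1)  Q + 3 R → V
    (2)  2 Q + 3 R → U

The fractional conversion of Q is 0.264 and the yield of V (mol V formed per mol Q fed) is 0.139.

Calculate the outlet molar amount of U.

Yield of V: 1ξ₁ / 122.2 = 0.139 → ξ₁ = 16.99 mol/s.
Conversion of Q: 1ξ₁ + 2ξ₂ = 0.264 × 122.2 = 32.27 → ξ₂ = 7.639 mol/s.
Outlet amounts (n = n₀ + Σ ν·ξ):
  Q: 122.2 − 1(16.99) − 2(7.639) = 89.95
  R: 297.8 − 3(16.99) − 3(7.639) = 223.9
  V: 0 + 1(16.99) = 16.99
  U: 0 + 1(7.639) = 7.639

7.64 mol/s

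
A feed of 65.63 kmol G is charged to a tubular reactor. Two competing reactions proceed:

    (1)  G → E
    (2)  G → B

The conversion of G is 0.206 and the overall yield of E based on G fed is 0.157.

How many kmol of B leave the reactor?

3.22 kmol

Yield of E: 1ξ₁ / 65.63 = 0.157 → ξ₁ = 10.3 kmol.
Conversion of G: 1ξ₁ + 1ξ₂ = 0.206 × 65.63 = 13.52 → ξ₂ = 3.216 kmol.
Outlet amounts (n = n₀ + Σ ν·ξ):
  G: 65.63 − 1(10.3) − 1(3.216) = 52.11
  E: 0 + 1(10.3) = 10.3
  B: 0 + 1(3.216) = 3.216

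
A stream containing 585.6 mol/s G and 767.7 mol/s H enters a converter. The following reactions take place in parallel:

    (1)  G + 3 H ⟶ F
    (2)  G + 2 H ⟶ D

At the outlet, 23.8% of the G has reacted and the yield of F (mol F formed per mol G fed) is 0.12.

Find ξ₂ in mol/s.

ξ₂ = 69.1 mol/s

Yield of F: 1ξ₁ / 585.6 = 0.12 → ξ₁ = 70.27 mol/s.
Conversion of G: 1ξ₁ + 1ξ₂ = 0.238 × 585.6 = 139.4 → ξ₂ = 69.1 mol/s.
Outlet amounts (n = n₀ + Σ ν·ξ):
  G: 585.6 − 1(70.27) − 1(69.1) = 446.2
  H: 767.7 − 3(70.27) − 2(69.1) = 418.7
  F: 0 + 1(70.27) = 70.27
  D: 0 + 1(69.1) = 69.1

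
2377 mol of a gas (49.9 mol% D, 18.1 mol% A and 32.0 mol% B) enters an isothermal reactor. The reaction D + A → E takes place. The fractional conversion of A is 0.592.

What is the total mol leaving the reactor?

2120 mol

A reacted = 0.592 × 430.2 = 254.7 mol; ν_A = −1, so ξ = 254.7/1 = 254.7 mol.
Outlet amounts (n = n₀ + ν ξ):
  D: 1186 − 1(254.7) = 931.4
  A: 430.2 − 1(254.7) = 175.5
  E: 0 + 1(254.7) = 254.7
  B: 760.6 (inert)
Total out = 931.4 + 175.5 + 254.7 + 760.6 = 2122 mol.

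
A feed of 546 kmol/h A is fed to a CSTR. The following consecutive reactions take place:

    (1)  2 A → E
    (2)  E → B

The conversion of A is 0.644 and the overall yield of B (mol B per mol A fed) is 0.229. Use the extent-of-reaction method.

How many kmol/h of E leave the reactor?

Conversion of A: A consumed = 2ξ₁ = 0.644 × 546 → ξ₁ = 175.8 kmol/h.
Yield of B: 1ξ₂ / 546 = 0.229 → ξ₂ = 125 kmol/h.
Outlet amounts (n = n₀ + Σ ν·ξ):
  A: 546 − 2(175.8) = 194.4
  E: 0 + 1(175.8) − 1(125) = 50.78
  B: 0 + 1(125) = 125

50.8 kmol/h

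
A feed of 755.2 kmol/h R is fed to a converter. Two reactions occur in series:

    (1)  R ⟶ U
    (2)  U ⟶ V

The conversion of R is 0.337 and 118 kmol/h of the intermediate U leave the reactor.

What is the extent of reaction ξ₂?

Conversion of R: R consumed = 1ξ₁ = 0.337 × 755.2 → ξ₁ = 254.5 kmol/h.
U balance: n_U = 0 + 1ξ₁ − 1ξ₂ = 118 → ξ₂ = (1·254.5 − 118)/1 = 136.5 kmol/h.
Outlet amounts (n = n₀ + Σ ν·ξ):
  R: 755.2 − 1(254.5) = 500.7
  U: 0 + 1(254.5) − 1(136.5) = 118
  V: 0 + 1(136.5) = 136.5

ξ₂ = 137 kmol/h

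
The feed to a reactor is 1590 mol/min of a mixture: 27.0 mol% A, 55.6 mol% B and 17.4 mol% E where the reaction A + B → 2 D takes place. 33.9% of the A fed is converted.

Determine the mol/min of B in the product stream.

A reacted = 0.339 × 429.3 = 145.5 mol/min; ν_A = −1, so ξ = 145.5/1 = 145.5 mol/min.
Outlet amounts (n = n₀ + ν ξ):
  A: 429.3 − 1(145.5) = 283.8
  B: 884 − 1(145.5) = 738.5
  D: 0 + 2(145.5) = 291.1
  E: 276.7 (inert)

739 mol/min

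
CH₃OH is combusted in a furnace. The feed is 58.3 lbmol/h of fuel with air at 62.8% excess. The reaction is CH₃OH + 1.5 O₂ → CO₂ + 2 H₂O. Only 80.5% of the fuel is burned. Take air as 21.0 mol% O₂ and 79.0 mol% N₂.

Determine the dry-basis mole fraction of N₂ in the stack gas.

0.804

Stoichiometric O₂ = 1.5 × 58.3 = 87.45 lbmol/h; O₂ fed = 87.45 × 1.628 = 142.4 lbmol/h.
N₂ fed = 142.4 × 79/21 = 535.6 lbmol/h.
Fuel reacted = 0.805 × 58.3 → ξ = 46.93 lbmol/h.
Outlet (n = n₀ + ν ξ):
  CH₃OH: 58.3 − 1(46.93) = 11.37
  O₂: 142.4 − 1.5(46.93) = 71.97
  N₂: 535.6 (inert)
  CO₂: 0 + 1(46.93) = 46.93
  H₂O: 0 + 2(46.93) = 93.86
Dry total = 665.8 lbmol/h; y_N₂ (dry) = 535.6 / 665.8 = 0.8044.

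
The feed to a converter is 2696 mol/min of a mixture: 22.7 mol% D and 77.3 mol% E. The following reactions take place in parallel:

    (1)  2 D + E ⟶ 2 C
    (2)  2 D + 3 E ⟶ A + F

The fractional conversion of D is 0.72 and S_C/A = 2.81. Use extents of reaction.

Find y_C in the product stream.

0.112

Conversion of D: D consumed = 0.72 × 612 = 440.6 mol/min = 2ξ₁ + 2ξ₂.
Selectivity: 2ξ₁ / (1ξ₂) = 2.81 → ξ₁ = 1.405 ξ₂.
Substitute: (2·1.405 + 2) ξ₂ = 440.6 → ξ₂ = 91.61 mol/min, ξ₁ = 128.7 mol/min.
Outlet amounts (n = n₀ + Σ ν·ξ):
  D: 612 − 2(128.7) − 2(91.61) = 171.4
  E: 2084 − 1(128.7) − 3(91.61) = 1680
  C: 0 + 2(128.7) = 257.4
  A: 0 + 1(91.61) = 91.61
  F: 0 + 1(91.61) = 91.61
Total out = 2292 mol/min; y_C = 257.4 / 2292 = 0.1123.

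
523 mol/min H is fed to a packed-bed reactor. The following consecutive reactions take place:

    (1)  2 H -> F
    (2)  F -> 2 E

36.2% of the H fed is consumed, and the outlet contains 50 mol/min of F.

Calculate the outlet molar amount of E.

Conversion of H: H consumed = 2ξ₁ = 0.362 × 523 → ξ₁ = 94.66 mol/min.
F balance: n_F = 0 + 1ξ₁ − 1ξ₂ = 50 → ξ₂ = (1·94.66 − 50)/1 = 44.66 mol/min.
Outlet amounts (n = n₀ + Σ ν·ξ):
  H: 523 − 2(94.66) = 333.7
  F: 0 + 1(94.66) − 1(44.66) = 50
  E: 0 + 2(44.66) = 89.33

89.3 mol/min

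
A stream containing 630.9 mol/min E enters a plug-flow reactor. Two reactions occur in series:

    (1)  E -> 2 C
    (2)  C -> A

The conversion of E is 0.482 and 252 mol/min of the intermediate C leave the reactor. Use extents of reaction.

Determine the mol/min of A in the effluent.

356 mol/min

Conversion of E: E consumed = 1ξ₁ = 0.482 × 630.9 → ξ₁ = 304.1 mol/min.
C balance: n_C = 0 + 2ξ₁ − 1ξ₂ = 252 → ξ₂ = (2·304.1 − 252)/1 = 356.2 mol/min.
Outlet amounts (n = n₀ + Σ ν·ξ):
  E: 630.9 − 1(304.1) = 326.8
  C: 0 + 2(304.1) − 1(356.2) = 252
  A: 0 + 1(356.2) = 356.2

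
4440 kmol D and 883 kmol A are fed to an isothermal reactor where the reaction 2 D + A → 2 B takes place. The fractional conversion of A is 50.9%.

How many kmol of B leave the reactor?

A reacted = 0.509 × 883 = 449.4 kmol; ν_A = −1, so ξ = 449.4/1 = 449.4 kmol.
Outlet amounts (n = n₀ + ν ξ):
  D: 4440 − 2(449.4) = 3541
  A: 883 − 1(449.4) = 433.6
  B: 0 + 2(449.4) = 898.9

899 kmol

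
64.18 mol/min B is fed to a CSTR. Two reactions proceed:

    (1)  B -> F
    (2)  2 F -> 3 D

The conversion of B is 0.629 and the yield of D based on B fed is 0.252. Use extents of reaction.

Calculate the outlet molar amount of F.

29.6 mol/min

Conversion of B: B consumed = 1ξ₁ = 0.629 × 64.18 → ξ₁ = 40.37 mol/min.
Yield of D: 3ξ₂ / 64.18 = 0.252 → ξ₂ = 5.391 mol/min.
Outlet amounts (n = n₀ + Σ ν·ξ):
  B: 64.18 − 1(40.37) = 23.81
  F: 0 + 1(40.37) − 2(5.391) = 29.59
  D: 0 + 3(5.391) = 16.17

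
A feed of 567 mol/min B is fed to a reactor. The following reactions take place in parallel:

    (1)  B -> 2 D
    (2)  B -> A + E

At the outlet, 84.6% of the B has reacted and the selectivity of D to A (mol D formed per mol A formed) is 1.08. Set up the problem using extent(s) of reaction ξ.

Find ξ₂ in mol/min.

Conversion of B: B consumed = 0.846 × 567 = 479.7 mol/min = 1ξ₁ + 1ξ₂.
Selectivity: 2ξ₁ / (1ξ₂) = 1.08 → ξ₁ = 0.54 ξ₂.
Substitute: (1·0.54 + 1) ξ₂ = 479.7 → ξ₂ = 311.5 mol/min, ξ₁ = 168.2 mol/min.
Outlet amounts (n = n₀ + Σ ν·ξ):
  B: 567 − 1(168.2) − 1(311.5) = 87.32
  D: 0 + 2(168.2) = 336.4
  A: 0 + 1(311.5) = 311.5
  E: 0 + 1(311.5) = 311.5

ξ₂ = 311 mol/min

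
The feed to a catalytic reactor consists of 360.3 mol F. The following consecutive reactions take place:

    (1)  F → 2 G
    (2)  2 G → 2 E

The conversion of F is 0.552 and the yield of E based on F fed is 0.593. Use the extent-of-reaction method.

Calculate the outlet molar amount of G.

Conversion of F: F consumed = 1ξ₁ = 0.552 × 360.3 → ξ₁ = 198.9 mol.
Yield of E: 2ξ₂ / 360.3 = 0.593 → ξ₂ = 106.8 mol.
Outlet amounts (n = n₀ + Σ ν·ξ):
  F: 360.3 − 1(198.9) = 161.4
  G: 0 + 2(198.9) − 2(106.8) = 184.1
  E: 0 + 2(106.8) = 213.7

184 mol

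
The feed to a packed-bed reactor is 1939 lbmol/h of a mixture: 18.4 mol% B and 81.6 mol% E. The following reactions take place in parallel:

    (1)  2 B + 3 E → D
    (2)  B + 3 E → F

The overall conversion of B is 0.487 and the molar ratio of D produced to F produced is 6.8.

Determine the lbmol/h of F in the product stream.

11.9 lbmol/h

Conversion of B: B consumed = 0.487 × 356.8 = 173.7 lbmol/h = 2ξ₁ + 1ξ₂.
Selectivity: 1ξ₁ / (1ξ₂) = 6.8 → ξ₁ = 6.8 ξ₂.
Substitute: (2·6.8 + 1) ξ₂ = 173.7 → ξ₂ = 11.9 lbmol/h, ξ₁ = 80.92 lbmol/h.
Outlet amounts (n = n₀ + Σ ν·ξ):
  B: 356.8 − 2(80.92) − 1(11.9) = 183
  E: 1582 − 3(80.92) − 3(11.9) = 1304
  D: 0 + 1(80.92) = 80.92
  F: 0 + 1(11.9) = 11.9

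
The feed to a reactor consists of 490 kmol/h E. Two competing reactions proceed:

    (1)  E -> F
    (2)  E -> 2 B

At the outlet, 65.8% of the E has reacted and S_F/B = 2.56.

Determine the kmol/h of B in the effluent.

105 kmol/h

Conversion of E: E consumed = 0.658 × 490 = 322.4 kmol/h = 1ξ₁ + 1ξ₂.
Selectivity: 1ξ₁ / (2ξ₂) = 2.56 → ξ₁ = 5.12 ξ₂.
Substitute: (1·5.12 + 1) ξ₂ = 322.4 → ξ₂ = 52.68 kmol/h, ξ₁ = 269.7 kmol/h.
Outlet amounts (n = n₀ + Σ ν·ξ):
  E: 490 − 1(269.7) − 1(52.68) = 167.6
  F: 0 + 1(269.7) = 269.7
  B: 0 + 2(52.68) = 105.4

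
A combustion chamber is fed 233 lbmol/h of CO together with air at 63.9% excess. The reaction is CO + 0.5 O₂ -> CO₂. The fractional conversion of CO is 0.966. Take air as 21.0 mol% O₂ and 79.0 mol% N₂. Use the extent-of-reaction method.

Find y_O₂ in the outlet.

0.0761

Stoichiometric O₂ = 0.5 × 233 = 116.5 lbmol/h; O₂ fed = 116.5 × 1.639 = 190.9 lbmol/h.
N₂ fed = 190.9 × 79/21 = 718.3 lbmol/h.
Fuel reacted = 0.966 × 233 → ξ = 225.1 lbmol/h.
Outlet (n = n₀ + ν ξ):
  CO: 233 − 1(225.1) = 7.922
  O₂: 190.9 − 0.5(225.1) = 78.4
  N₂: 718.3 (inert)
  CO₂: 0 + 1(225.1) = 225.1
Total out = 1030 lbmol/h; y_O₂ = 78.4 / 1030 = 0.07614.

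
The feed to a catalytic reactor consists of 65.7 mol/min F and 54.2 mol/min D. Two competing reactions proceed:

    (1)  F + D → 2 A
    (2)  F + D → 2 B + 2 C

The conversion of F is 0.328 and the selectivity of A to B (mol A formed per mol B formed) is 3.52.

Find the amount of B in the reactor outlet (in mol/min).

Conversion of F: F consumed = 0.328 × 65.7 = 21.55 mol/min = 1ξ₁ + 1ξ₂.
Selectivity: 2ξ₁ / (2ξ₂) = 3.52 → ξ₁ = 3.52 ξ₂.
Substitute: (1·3.52 + 1) ξ₂ = 21.55 → ξ₂ = 4.768 mol/min, ξ₁ = 16.78 mol/min.
Outlet amounts (n = n₀ + Σ ν·ξ):
  F: 65.7 − 1(16.78) − 1(4.768) = 44.15
  D: 54.2 − 1(16.78) − 1(4.768) = 32.65
  A: 0 + 2(16.78) = 33.56
  B: 0 + 2(4.768) = 9.535
  C: 0 + 2(4.768) = 9.535

9.54 mol/min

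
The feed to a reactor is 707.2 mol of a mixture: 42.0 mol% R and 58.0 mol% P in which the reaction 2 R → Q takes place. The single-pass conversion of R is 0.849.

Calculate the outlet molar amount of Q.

126 mol

R reacted = 0.849 × 297 = 252.2 mol; ν_R = −2, so ξ = 252.2/2 = 126.1 mol.
Outlet amounts (n = n₀ + ν ξ):
  R: 297 − 2(126.1) = 44.85
  Q: 0 + 1(126.1) = 126.1
  P: 410.2 (inert)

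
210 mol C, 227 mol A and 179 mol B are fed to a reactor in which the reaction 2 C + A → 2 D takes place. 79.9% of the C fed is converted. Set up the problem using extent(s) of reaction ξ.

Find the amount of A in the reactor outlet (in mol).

143 mol

C reacted = 0.799 × 210 = 167.8 mol; ν_C = −2, so ξ = 167.8/2 = 83.9 mol.
Outlet amounts (n = n₀ + ν ξ):
  C: 210 − 2(83.9) = 42.21
  A: 227 − 1(83.9) = 143.1
  D: 0 + 2(83.9) = 167.8
  B: 179 (inert)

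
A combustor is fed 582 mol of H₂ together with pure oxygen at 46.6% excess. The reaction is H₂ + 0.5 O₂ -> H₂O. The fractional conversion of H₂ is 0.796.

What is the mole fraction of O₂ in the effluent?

Stoichiometric O₂ = 0.5 × 582 = 291 mol; O₂ fed = 291 × 1.466 = 426.6 mol.
Fuel reacted = 0.796 × 582 → ξ = 463.3 mol.
Outlet (n = n₀ + ν ξ):
  H₂: 582 − 1(463.3) = 118.7
  O₂: 426.6 − 0.5(463.3) = 195
  H₂O: 0 + 1(463.3) = 463.3
Total out = 777 mol; y_O₂ = 195 / 777 = 0.2509.

0.251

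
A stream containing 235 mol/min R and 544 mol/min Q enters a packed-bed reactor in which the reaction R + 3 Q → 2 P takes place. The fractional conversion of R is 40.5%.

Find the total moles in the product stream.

R reacted = 0.405 × 235 = 95.18 mol/min; ν_R = −1, so ξ = 95.18/1 = 95.18 mol/min.
Outlet amounts (n = n₀ + ν ξ):
  R: 235 − 1(95.18) = 139.8
  Q: 544 − 3(95.18) = 258.5
  P: 0 + 2(95.18) = 190.4
Total out = 139.8 + 258.5 + 190.4 = 588.6 mol/min.

589 mol/min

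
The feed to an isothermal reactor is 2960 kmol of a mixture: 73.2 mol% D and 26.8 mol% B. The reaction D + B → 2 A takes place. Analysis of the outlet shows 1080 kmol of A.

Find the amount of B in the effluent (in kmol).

253 kmol

For A: n = n₀ + 2ξ → 1080 = 0 + 2ξ, giving ξ = 540 kmol.
Outlet amounts (n = n₀ + ν ξ):
  D: 2167 − 1(540) = 1627
  B: 793.3 − 1(540) = 253.3
  A: 0 + 2(540) = 1080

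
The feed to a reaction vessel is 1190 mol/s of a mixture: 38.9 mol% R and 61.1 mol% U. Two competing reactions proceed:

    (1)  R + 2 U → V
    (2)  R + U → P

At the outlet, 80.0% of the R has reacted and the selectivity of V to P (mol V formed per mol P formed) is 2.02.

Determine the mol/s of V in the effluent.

Conversion of R: R consumed = 0.8 × 462.9 = 370.3 mol/s = 1ξ₁ + 1ξ₂.
Selectivity: 1ξ₁ / (1ξ₂) = 2.02 → ξ₁ = 2.02 ξ₂.
Substitute: (1·2.02 + 1) ξ₂ = 370.3 → ξ₂ = 122.6 mol/s, ξ₁ = 247.7 mol/s.
Outlet amounts (n = n₀ + Σ ν·ξ):
  R: 462.9 − 1(247.7) − 1(122.6) = 92.58
  U: 727.1 − 2(247.7) − 1(122.6) = 109.1
  V: 0 + 1(247.7) = 247.7
  P: 0 + 1(122.6) = 122.6

248 mol/s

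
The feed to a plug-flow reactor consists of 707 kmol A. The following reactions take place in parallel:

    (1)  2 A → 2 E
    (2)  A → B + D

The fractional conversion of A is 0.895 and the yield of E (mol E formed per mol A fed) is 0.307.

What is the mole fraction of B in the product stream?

Yield of E: 2ξ₁ / 707 = 0.307 → ξ₁ = 108.5 kmol.
Conversion of A: 2ξ₁ + 1ξ₂ = 0.895 × 707 = 632.8 → ξ₂ = 415.7 kmol.
Outlet amounts (n = n₀ + Σ ν·ξ):
  A: 707 − 2(108.5) − 1(415.7) = 74.24
  E: 0 + 2(108.5) = 217
  B: 0 + 1(415.7) = 415.7
  D: 0 + 1(415.7) = 415.7
Total out = 1123 kmol; y_B = 415.7 / 1123 = 0.3703.

0.37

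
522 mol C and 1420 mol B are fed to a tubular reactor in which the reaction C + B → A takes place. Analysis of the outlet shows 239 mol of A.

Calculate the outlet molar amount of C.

For A: n = n₀ + 1ξ → 239 = 0 + 1ξ, giving ξ = 239 mol.
Outlet amounts (n = n₀ + ν ξ):
  C: 522 − 1(239) = 283
  B: 1420 − 1(239) = 1181
  A: 0 + 1(239) = 239

283 mol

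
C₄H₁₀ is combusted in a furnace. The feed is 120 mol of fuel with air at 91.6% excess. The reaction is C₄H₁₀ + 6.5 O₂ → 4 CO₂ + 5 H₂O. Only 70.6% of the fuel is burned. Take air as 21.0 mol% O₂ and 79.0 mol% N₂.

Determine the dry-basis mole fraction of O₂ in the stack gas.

Stoichiometric O₂ = 6.5 × 120 = 780 mol; O₂ fed = 780 × 1.916 = 1494 mol.
N₂ fed = 1494 × 79/21 = 5622 mol.
Fuel reacted = 0.706 × 120 → ξ = 84.72 mol.
Outlet (n = n₀ + ν ξ):
  C₄H₁₀: 120 − 1(84.72) = 35.28
  O₂: 1494 − 6.5(84.72) = 943.8
  N₂: 5622 (inert)
  CO₂: 0 + 4(84.72) = 338.9
  H₂O: 0 + 5(84.72) = 423.6
Dry total = 6940 mol; y_O₂ (dry) = 943.8 / 6940 = 0.136.

0.136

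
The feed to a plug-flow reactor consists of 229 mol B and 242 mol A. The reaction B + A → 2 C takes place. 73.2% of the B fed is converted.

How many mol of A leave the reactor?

74.4 mol

B reacted = 0.732 × 229 = 167.6 mol; ν_B = −1, so ξ = 167.6/1 = 167.6 mol.
Outlet amounts (n = n₀ + ν ξ):
  B: 229 − 1(167.6) = 61.37
  A: 242 − 1(167.6) = 74.37
  C: 0 + 2(167.6) = 335.3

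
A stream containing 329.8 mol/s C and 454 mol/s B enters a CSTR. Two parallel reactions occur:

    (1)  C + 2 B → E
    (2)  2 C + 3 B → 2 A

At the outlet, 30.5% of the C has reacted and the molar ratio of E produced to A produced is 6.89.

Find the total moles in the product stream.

Conversion of C: C consumed = 0.305 × 329.8 = 100.6 mol/s = 1ξ₁ + 2ξ₂.
Selectivity: 1ξ₁ / (2ξ₂) = 6.89 → ξ₁ = 13.78 ξ₂.
Substitute: (1·13.78 + 2) ξ₂ = 100.6 → ξ₂ = 6.374 mol/s, ξ₁ = 87.84 mol/s.
Outlet amounts (n = n₀ + Σ ν·ξ):
  C: 329.8 − 1(87.84) − 2(6.374) = 229.2
  B: 454 − 2(87.84) − 3(6.374) = 259.2
  E: 0 + 1(87.84) = 87.84
  A: 0 + 2(6.374) = 12.75
Total out = 229.2 + 259.2 + 87.84 + 12.75 = 589 mol/s.

589 mol/s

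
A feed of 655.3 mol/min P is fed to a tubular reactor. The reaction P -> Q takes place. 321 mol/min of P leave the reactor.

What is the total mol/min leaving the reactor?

For P: n = n₀ − 1ξ → 321 = 655.3 − 1ξ, giving ξ = 334.3 mol/min.
Outlet amounts (n = n₀ + ν ξ):
  P: 655.3 − 1(334.3) = 321
  Q: 0 + 1(334.3) = 334.3
Total out = 321 + 334.3 = 655.3 mol/min.

655 mol/min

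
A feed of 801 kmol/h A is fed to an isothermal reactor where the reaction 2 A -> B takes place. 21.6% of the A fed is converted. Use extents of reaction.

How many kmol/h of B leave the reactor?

86.5 kmol/h

A reacted = 0.216 × 801 = 173 kmol/h; ν_A = −2, so ξ = 173/2 = 86.51 kmol/h.
Outlet amounts (n = n₀ + ν ξ):
  A: 801 − 2(86.51) = 628
  B: 0 + 1(86.51) = 86.51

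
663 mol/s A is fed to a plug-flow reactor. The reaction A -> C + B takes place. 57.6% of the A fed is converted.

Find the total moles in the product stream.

A reacted = 0.576 × 663 = 381.9 mol/s; ν_A = −1, so ξ = 381.9/1 = 381.9 mol/s.
Outlet amounts (n = n₀ + ν ξ):
  A: 663 − 1(381.9) = 281.1
  C: 0 + 1(381.9) = 381.9
  B: 0 + 1(381.9) = 381.9
Total out = 281.1 + 381.9 + 381.9 = 1045 mol/s.

1040 mol/s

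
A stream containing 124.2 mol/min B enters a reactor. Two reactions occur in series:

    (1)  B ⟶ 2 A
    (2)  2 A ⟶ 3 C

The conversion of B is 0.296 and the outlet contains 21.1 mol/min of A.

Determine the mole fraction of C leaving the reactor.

Conversion of B: B consumed = 1ξ₁ = 0.296 × 124.2 → ξ₁ = 36.76 mol/min.
A balance: n_A = 0 + 2ξ₁ − 2ξ₂ = 21.1 → ξ₂ = (2·36.76 − 21.1)/2 = 26.21 mol/min.
Outlet amounts (n = n₀ + Σ ν·ξ):
  B: 124.2 − 1(36.76) = 87.44
  A: 0 + 2(36.76) − 2(26.21) = 21.1
  C: 0 + 3(26.21) = 78.64
Total out = 187.2 mol/min; y_C = 78.64 / 187.2 = 0.4201.

0.42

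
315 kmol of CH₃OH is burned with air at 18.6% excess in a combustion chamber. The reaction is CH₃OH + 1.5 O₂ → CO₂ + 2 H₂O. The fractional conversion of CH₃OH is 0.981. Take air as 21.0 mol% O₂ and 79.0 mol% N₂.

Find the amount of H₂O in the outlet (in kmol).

618 kmol

Stoichiometric O₂ = 1.5 × 315 = 472.5 kmol; O₂ fed = 472.5 × 1.186 = 560.4 kmol.
N₂ fed = 560.4 × 79/21 = 2108 kmol.
Fuel reacted = 0.981 × 315 → ξ = 309 kmol.
Outlet (n = n₀ + ν ξ):
  CH₃OH: 315 − 1(309) = 5.985
  O₂: 560.4 − 1.5(309) = 96.86
  N₂: 2108 (inert)
  CO₂: 0 + 1(309) = 309
  H₂O: 0 + 2(309) = 618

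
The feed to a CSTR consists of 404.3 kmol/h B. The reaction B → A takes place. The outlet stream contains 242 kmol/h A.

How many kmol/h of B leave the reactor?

162 kmol/h

For A: n = n₀ + 1ξ → 242 = 0 + 1ξ, giving ξ = 242 kmol/h.
Outlet amounts (n = n₀ + ν ξ):
  B: 404.3 − 1(242) = 162.3
  A: 0 + 1(242) = 242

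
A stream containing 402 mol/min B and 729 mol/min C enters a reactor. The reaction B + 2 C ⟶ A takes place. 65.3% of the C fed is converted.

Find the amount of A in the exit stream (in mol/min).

238 mol/min

C reacted = 0.653 × 729 = 476 mol/min; ν_C = −2, so ξ = 476/2 = 238 mol/min.
Outlet amounts (n = n₀ + ν ξ):
  B: 402 − 1(238) = 164
  C: 729 − 2(238) = 253
  A: 0 + 1(238) = 238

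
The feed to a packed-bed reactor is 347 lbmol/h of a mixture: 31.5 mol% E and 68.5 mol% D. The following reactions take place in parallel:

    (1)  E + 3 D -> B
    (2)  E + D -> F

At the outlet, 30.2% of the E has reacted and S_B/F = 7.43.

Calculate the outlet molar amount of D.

146 lbmol/h

Conversion of E: E consumed = 0.302 × 109.3 = 33.01 lbmol/h = 1ξ₁ + 1ξ₂.
Selectivity: 1ξ₁ / (1ξ₂) = 7.43 → ξ₁ = 7.43 ξ₂.
Substitute: (1·7.43 + 1) ξ₂ = 33.01 → ξ₂ = 3.916 lbmol/h, ξ₁ = 29.09 lbmol/h.
Outlet amounts (n = n₀ + Σ ν·ξ):
  E: 109.3 − 1(29.09) − 1(3.916) = 76.29
  D: 237.7 − 3(29.09) − 1(3.916) = 146.5
  B: 0 + 1(29.09) = 29.09
  F: 0 + 1(3.916) = 3.916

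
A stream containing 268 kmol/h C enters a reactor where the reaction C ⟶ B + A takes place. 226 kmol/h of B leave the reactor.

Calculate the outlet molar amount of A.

226 kmol/h

For B: n = n₀ + 1ξ → 226 = 0 + 1ξ, giving ξ = 226 kmol/h.
Outlet amounts (n = n₀ + ν ξ):
  C: 268 − 1(226) = 42
  B: 0 + 1(226) = 226
  A: 0 + 1(226) = 226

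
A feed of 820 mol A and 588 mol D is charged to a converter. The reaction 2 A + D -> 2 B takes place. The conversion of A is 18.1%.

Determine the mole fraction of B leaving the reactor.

A reacted = 0.181 × 820 = 148.4 mol; ν_A = −2, so ξ = 148.4/2 = 74.21 mol.
Outlet amounts (n = n₀ + ν ξ):
  A: 820 − 2(74.21) = 671.6
  D: 588 − 1(74.21) = 513.8
  B: 0 + 2(74.21) = 148.4
Total out = 1334 mol; y_B = 148.4 / 1334 = 0.1113.

0.111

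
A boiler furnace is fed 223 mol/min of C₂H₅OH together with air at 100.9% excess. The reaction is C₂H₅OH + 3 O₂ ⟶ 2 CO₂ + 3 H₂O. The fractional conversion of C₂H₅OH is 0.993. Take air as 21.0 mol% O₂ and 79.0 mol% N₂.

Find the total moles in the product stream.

6840 mol/min

Stoichiometric O₂ = 3 × 223 = 669 mol/min; O₂ fed = 669 × 2.009 = 1344 mol/min.
N₂ fed = 1344 × 79/21 = 5056 mol/min.
Fuel reacted = 0.993 × 223 → ξ = 221.4 mol/min.
Outlet (n = n₀ + ν ξ):
  C₂H₅OH: 223 − 1(221.4) = 1.561
  O₂: 1344 − 3(221.4) = 679.7
  N₂: 5056 (inert)
  CO₂: 0 + 2(221.4) = 442.9
  H₂O: 0 + 3(221.4) = 664.3
Total out = 1.561 + 679.7 + 5056 + 442.9 + 664.3 = 6845 mol/min.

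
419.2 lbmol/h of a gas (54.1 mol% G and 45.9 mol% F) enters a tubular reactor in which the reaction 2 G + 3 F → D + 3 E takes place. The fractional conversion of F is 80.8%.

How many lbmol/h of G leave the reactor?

F reacted = 0.808 × 192.4 = 155.5 lbmol/h; ν_F = −3, so ξ = 155.5/3 = 51.82 lbmol/h.
Outlet amounts (n = n₀ + ν ξ):
  G: 226.8 − 2(51.82) = 123.1
  F: 192.4 − 3(51.82) = 36.94
  D: 0 + 1(51.82) = 51.82
  E: 0 + 3(51.82) = 155.5

123 lbmol/h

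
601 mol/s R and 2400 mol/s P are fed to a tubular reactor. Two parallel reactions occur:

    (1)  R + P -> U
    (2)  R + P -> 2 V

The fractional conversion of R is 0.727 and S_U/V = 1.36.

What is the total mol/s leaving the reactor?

2680 mol/s

Conversion of R: R consumed = 0.727 × 601 = 436.9 mol/s = 1ξ₁ + 1ξ₂.
Selectivity: 1ξ₁ / (2ξ₂) = 1.36 → ξ₁ = 2.72 ξ₂.
Substitute: (1·2.72 + 1) ξ₂ = 436.9 → ξ₂ = 117.5 mol/s, ξ₁ = 319.5 mol/s.
Outlet amounts (n = n₀ + Σ ν·ξ):
  R: 601 − 1(319.5) − 1(117.5) = 164.1
  P: 2400 − 1(319.5) − 1(117.5) = 1963
  U: 0 + 1(319.5) = 319.5
  V: 0 + 2(117.5) = 234.9
Total out = 164.1 + 1963 + 319.5 + 234.9 = 2682 mol/s.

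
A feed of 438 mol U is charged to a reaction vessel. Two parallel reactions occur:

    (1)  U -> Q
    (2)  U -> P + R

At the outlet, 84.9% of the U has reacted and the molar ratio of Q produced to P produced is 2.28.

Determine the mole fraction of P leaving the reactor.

Conversion of U: U consumed = 0.849 × 438 = 371.9 mol = 1ξ₁ + 1ξ₂.
Selectivity: 1ξ₁ / (1ξ₂) = 2.28 → ξ₁ = 2.28 ξ₂.
Substitute: (1·2.28 + 1) ξ₂ = 371.9 → ξ₂ = 113.4 mol, ξ₁ = 258.5 mol.
Outlet amounts (n = n₀ + Σ ν·ξ):
  U: 438 − 1(258.5) − 1(113.4) = 66.14
  Q: 0 + 1(258.5) = 258.5
  P: 0 + 1(113.4) = 113.4
  R: 0 + 1(113.4) = 113.4
Total out = 551.4 mol; y_P = 113.4 / 551.4 = 0.2056.

0.206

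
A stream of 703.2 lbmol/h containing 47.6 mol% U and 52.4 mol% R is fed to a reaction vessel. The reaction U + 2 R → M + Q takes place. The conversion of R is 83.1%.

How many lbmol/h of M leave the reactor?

153 lbmol/h

R reacted = 0.831 × 368.5 = 306.2 lbmol/h; ν_R = −2, so ξ = 306.2/2 = 153.1 lbmol/h.
Outlet amounts (n = n₀ + ν ξ):
  U: 334.7 − 1(153.1) = 181.6
  R: 368.5 − 2(153.1) = 62.27
  M: 0 + 1(153.1) = 153.1
  Q: 0 + 1(153.1) = 153.1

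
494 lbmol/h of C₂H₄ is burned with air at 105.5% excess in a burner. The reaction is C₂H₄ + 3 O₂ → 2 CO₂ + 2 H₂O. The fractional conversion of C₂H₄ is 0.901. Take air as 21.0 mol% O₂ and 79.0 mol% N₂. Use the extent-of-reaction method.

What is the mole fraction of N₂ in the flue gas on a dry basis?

Stoichiometric O₂ = 3 × 494 = 1482 lbmol/h; O₂ fed = 1482 × 2.055 = 3046 lbmol/h.
N₂ fed = 3046 × 79/21 = 11460 lbmol/h.
Fuel reacted = 0.901 × 494 → ξ = 445.1 lbmol/h.
Outlet (n = n₀ + ν ξ):
  C₂H₄: 494 − 1(445.1) = 48.91
  O₂: 3046 − 3(445.1) = 1710
  N₂: 11460 (inert)
  CO₂: 0 + 2(445.1) = 890.2
  H₂O: 0 + 2(445.1) = 890.2
Dry total = 14110 lbmol/h; y_N₂ (dry) = 11460 / 14110 = 0.8122.

0.812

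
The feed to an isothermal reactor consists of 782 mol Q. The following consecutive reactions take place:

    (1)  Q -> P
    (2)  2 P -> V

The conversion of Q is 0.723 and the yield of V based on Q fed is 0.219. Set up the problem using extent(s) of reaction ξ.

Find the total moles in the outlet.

611 mol

Conversion of Q: Q consumed = 1ξ₁ = 0.723 × 782 → ξ₁ = 565.4 mol.
Yield of V: 1ξ₂ / 782 = 0.219 → ξ₂ = 171.3 mol.
Outlet amounts (n = n₀ + Σ ν·ξ):
  Q: 782 − 1(565.4) = 216.6
  P: 0 + 1(565.4) − 2(171.3) = 222.9
  V: 0 + 1(171.3) = 171.3
Total out = 216.6 + 222.9 + 171.3 = 610.7 mol.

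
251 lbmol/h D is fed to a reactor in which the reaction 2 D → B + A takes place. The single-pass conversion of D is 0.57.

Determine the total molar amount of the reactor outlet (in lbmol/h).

D reacted = 0.57 × 251 = 143.1 lbmol/h; ν_D = −2, so ξ = 143.1/2 = 71.53 lbmol/h.
Outlet amounts (n = n₀ + ν ξ):
  D: 251 − 2(71.53) = 107.9
  B: 0 + 1(71.53) = 71.53
  A: 0 + 1(71.53) = 71.53
Total out = 107.9 + 71.53 + 71.53 = 251 lbmol/h.

251 lbmol/h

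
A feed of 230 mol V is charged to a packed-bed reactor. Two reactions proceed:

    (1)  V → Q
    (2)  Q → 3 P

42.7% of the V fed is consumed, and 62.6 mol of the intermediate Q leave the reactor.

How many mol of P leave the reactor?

Conversion of V: V consumed = 1ξ₁ = 0.427 × 230 → ξ₁ = 98.21 mol.
Q balance: n_Q = 0 + 1ξ₁ − 1ξ₂ = 62.6 → ξ₂ = (1·98.21 − 62.6)/1 = 35.61 mol.
Outlet amounts (n = n₀ + Σ ν·ξ):
  V: 230 − 1(98.21) = 131.8
  Q: 0 + 1(98.21) − 1(35.61) = 62.6
  P: 0 + 3(35.61) = 106.8

107 mol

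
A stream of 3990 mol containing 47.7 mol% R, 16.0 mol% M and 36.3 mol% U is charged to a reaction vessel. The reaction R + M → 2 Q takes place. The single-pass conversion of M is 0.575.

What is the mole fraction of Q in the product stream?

0.184

M reacted = 0.575 × 638.4 = 367.1 mol; ν_M = −1, so ξ = 367.1/1 = 367.1 mol.
Outlet amounts (n = n₀ + ν ξ):
  R: 1903 − 1(367.1) = 1536
  M: 638.4 − 1(367.1) = 271.3
  Q: 0 + 2(367.1) = 734.2
  U: 1448 (inert)
Total out = 3990 mol; y_Q = 734.2 / 3990 = 0.184.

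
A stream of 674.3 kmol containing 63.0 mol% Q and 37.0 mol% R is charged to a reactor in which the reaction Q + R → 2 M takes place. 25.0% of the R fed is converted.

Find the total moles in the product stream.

R reacted = 0.25 × 249.5 = 62.37 kmol; ν_R = −1, so ξ = 62.37/1 = 62.37 kmol.
Outlet amounts (n = n₀ + ν ξ):
  Q: 424.8 − 1(62.37) = 362.4
  R: 249.5 − 1(62.37) = 187.1
  M: 0 + 2(62.37) = 124.7
Total out = 362.4 + 187.1 + 124.7 = 674.3 kmol.

674 kmol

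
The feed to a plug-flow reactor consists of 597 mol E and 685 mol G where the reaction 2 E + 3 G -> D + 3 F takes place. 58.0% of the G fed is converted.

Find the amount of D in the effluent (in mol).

132 mol

G reacted = 0.58 × 685 = 397.3 mol; ν_G = −3, so ξ = 397.3/3 = 132.4 mol.
Outlet amounts (n = n₀ + ν ξ):
  E: 597 − 2(132.4) = 332.1
  G: 685 − 3(132.4) = 287.7
  D: 0 + 1(132.4) = 132.4
  F: 0 + 3(132.4) = 397.3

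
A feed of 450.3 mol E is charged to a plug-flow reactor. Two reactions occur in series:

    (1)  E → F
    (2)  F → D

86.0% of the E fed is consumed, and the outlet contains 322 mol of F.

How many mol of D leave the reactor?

65.3 mol

Conversion of E: E consumed = 1ξ₁ = 0.86 × 450.3 → ξ₁ = 387.3 mol.
F balance: n_F = 0 + 1ξ₁ − 1ξ₂ = 322 → ξ₂ = (1·387.3 − 322)/1 = 65.26 mol.
Outlet amounts (n = n₀ + Σ ν·ξ):
  E: 450.3 − 1(387.3) = 63.04
  F: 0 + 1(387.3) − 1(65.26) = 322
  D: 0 + 1(65.26) = 65.26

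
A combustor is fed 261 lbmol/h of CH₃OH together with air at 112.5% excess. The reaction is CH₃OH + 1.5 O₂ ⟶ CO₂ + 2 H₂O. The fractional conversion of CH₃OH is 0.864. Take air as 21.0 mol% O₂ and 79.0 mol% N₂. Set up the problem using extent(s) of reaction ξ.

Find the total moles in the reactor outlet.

Stoichiometric O₂ = 1.5 × 261 = 391.5 lbmol/h; O₂ fed = 391.5 × 2.125 = 831.9 lbmol/h.
N₂ fed = 831.9 × 79/21 = 3130 lbmol/h.
Fuel reacted = 0.864 × 261 → ξ = 225.5 lbmol/h.
Outlet (n = n₀ + ν ξ):
  CH₃OH: 261 − 1(225.5) = 35.5
  O₂: 831.9 − 1.5(225.5) = 493.7
  N₂: 3130 (inert)
  CO₂: 0 + 1(225.5) = 225.5
  H₂O: 0 + 2(225.5) = 451
Total out = 35.5 + 493.7 + 3130 + 225.5 + 451 = 4335 lbmol/h.

4340 lbmol/h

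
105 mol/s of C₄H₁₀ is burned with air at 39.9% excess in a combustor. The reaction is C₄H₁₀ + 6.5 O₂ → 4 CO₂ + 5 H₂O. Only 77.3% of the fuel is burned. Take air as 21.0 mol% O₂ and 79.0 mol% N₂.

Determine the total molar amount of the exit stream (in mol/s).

4770 mol/s

Stoichiometric O₂ = 6.5 × 105 = 682.5 mol/s; O₂ fed = 682.5 × 1.399 = 954.8 mol/s.
N₂ fed = 954.8 × 79/21 = 3592 mol/s.
Fuel reacted = 0.773 × 105 → ξ = 81.17 mol/s.
Outlet (n = n₀ + ν ξ):
  C₄H₁₀: 105 − 1(81.17) = 23.83
  O₂: 954.8 − 6.5(81.17) = 427.2
  N₂: 3592 (inert)
  CO₂: 0 + 4(81.17) = 324.7
  H₂O: 0 + 5(81.17) = 405.8
Total out = 23.83 + 427.2 + 3592 + 324.7 + 405.8 = 4773 mol/s.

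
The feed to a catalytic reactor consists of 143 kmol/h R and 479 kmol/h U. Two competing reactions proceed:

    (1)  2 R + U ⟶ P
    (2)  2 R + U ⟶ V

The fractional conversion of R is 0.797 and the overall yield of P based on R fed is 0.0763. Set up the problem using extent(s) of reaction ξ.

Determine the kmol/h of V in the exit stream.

46.1 kmol/h

Yield of P: 1ξ₁ / 143 = 0.0763 → ξ₁ = 10.91 kmol/h.
Conversion of R: 2ξ₁ + 2ξ₂ = 0.797 × 143 = 114 → ξ₂ = 46.07 kmol/h.
Outlet amounts (n = n₀ + Σ ν·ξ):
  R: 143 − 2(10.91) − 2(46.07) = 29.03
  U: 479 − 1(10.91) − 1(46.07) = 422
  P: 0 + 1(10.91) = 10.91
  V: 0 + 1(46.07) = 46.07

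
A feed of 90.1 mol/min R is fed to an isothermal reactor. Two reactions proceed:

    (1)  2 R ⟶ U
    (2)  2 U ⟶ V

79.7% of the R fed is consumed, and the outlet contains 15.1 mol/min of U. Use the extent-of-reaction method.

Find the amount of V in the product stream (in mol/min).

Conversion of R: R consumed = 2ξ₁ = 0.797 × 90.1 → ξ₁ = 35.9 mol/min.
U balance: n_U = 0 + 1ξ₁ − 2ξ₂ = 15.1 → ξ₂ = (1·35.9 − 15.1)/2 = 10.4 mol/min.
Outlet amounts (n = n₀ + Σ ν·ξ):
  R: 90.1 − 2(35.9) = 18.29
  U: 0 + 1(35.9) − 2(10.4) = 15.1
  V: 0 + 1(10.4) = 10.4

10.4 mol/min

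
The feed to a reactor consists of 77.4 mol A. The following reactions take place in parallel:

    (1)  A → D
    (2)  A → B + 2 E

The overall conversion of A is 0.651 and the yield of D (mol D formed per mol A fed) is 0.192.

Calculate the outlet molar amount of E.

71.1 mol

Yield of D: 1ξ₁ / 77.4 = 0.192 → ξ₁ = 14.86 mol.
Conversion of A: 1ξ₁ + 1ξ₂ = 0.651 × 77.4 = 50.39 → ξ₂ = 35.53 mol.
Outlet amounts (n = n₀ + Σ ν·ξ):
  A: 77.4 − 1(14.86) − 1(35.53) = 27.01
  D: 0 + 1(14.86) = 14.86
  B: 0 + 1(35.53) = 35.53
  E: 0 + 2(35.53) = 71.05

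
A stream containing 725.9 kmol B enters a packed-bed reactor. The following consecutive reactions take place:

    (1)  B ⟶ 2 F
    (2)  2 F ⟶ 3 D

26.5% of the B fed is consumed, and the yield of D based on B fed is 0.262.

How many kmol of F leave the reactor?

258 kmol

Conversion of B: B consumed = 1ξ₁ = 0.265 × 725.9 → ξ₁ = 192.4 kmol.
Yield of D: 3ξ₂ / 725.9 = 0.262 → ξ₂ = 63.4 kmol.
Outlet amounts (n = n₀ + Σ ν·ξ):
  B: 725.9 − 1(192.4) = 533.5
  F: 0 + 2(192.4) − 2(63.4) = 257.9
  D: 0 + 3(63.4) = 190.2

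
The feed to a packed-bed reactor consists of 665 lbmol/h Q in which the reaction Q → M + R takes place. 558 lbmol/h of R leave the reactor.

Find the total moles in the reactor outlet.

For R: n = n₀ + 1ξ → 558 = 0 + 1ξ, giving ξ = 558 lbmol/h.
Outlet amounts (n = n₀ + ν ξ):
  Q: 665 − 1(558) = 107
  M: 0 + 1(558) = 558
  R: 0 + 1(558) = 558
Total out = 107 + 558 + 558 = 1223 lbmol/h.

1220 lbmol/h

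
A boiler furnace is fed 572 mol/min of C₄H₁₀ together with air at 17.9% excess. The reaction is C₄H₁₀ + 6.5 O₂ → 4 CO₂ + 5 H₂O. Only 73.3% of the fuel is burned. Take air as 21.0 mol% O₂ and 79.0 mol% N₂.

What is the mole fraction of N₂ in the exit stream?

Stoichiometric O₂ = 6.5 × 572 = 3718 mol/min; O₂ fed = 3718 × 1.179 = 4384 mol/min.
N₂ fed = 4384 × 79/21 = 16490 mol/min.
Fuel reacted = 0.733 × 572 → ξ = 419.3 mol/min.
Outlet (n = n₀ + ν ξ):
  C₄H₁₀: 572 − 1(419.3) = 152.7
  O₂: 4384 − 6.5(419.3) = 1658
  N₂: 16490 (inert)
  CO₂: 0 + 4(419.3) = 1677
  H₂O: 0 + 5(419.3) = 2096
Total out = 22070 mol/min; y_N₂ = 16490 / 22070 = 0.747.

0.747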